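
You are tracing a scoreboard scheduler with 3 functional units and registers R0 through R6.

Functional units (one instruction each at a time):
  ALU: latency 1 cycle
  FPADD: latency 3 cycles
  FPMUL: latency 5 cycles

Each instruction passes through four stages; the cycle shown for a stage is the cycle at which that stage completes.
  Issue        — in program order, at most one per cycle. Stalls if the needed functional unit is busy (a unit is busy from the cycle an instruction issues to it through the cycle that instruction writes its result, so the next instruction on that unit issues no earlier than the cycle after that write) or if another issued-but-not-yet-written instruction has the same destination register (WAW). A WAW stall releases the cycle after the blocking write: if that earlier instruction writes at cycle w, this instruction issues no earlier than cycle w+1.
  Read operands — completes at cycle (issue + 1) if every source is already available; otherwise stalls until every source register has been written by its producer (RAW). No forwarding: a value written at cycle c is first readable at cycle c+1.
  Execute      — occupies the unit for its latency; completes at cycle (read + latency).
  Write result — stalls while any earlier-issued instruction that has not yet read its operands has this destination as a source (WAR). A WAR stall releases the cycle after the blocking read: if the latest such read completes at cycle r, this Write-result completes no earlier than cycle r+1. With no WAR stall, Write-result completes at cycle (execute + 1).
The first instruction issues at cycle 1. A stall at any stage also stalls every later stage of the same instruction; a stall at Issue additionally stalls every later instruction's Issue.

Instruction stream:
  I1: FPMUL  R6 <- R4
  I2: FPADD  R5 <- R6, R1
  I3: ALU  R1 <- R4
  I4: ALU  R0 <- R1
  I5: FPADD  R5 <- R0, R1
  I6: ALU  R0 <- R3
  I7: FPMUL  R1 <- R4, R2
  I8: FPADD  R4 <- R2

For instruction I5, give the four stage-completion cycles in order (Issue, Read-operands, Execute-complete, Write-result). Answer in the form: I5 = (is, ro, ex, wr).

I5 = (14, 15, 18, 19)

t=1  I1 dispatched to FPMUL
t=2  I1 operands ready | I2 dispatched to FPADD
t=3  I3 dispatched to ALU
t=4  I3 operands ready
t=5  I3 complete
t=7  I1 complete
t=8  R6←I1
t=9  I2 operands ready
t=10  R1←I3
t=11  I4 dispatched to ALU
t=12  I2 complete | I4 operands ready
t=13  R5←I2 | I4 complete
t=14  R0←I4 | I5 dispatched to FPADD
t=15  I5 operands ready | I6 dispatched to ALU
t=16  I6 operands ready | I7 dispatched to FPMUL
t=17  I6 complete | I7 operands ready
t=18  I5 complete | R0←I6
t=19  R5←I5
t=20  I8 dispatched to FPADD
t=21  I8 operands ready
t=22  I7 complete
t=23  R1←I7
t=24  I8 complete
t=25  R4←I8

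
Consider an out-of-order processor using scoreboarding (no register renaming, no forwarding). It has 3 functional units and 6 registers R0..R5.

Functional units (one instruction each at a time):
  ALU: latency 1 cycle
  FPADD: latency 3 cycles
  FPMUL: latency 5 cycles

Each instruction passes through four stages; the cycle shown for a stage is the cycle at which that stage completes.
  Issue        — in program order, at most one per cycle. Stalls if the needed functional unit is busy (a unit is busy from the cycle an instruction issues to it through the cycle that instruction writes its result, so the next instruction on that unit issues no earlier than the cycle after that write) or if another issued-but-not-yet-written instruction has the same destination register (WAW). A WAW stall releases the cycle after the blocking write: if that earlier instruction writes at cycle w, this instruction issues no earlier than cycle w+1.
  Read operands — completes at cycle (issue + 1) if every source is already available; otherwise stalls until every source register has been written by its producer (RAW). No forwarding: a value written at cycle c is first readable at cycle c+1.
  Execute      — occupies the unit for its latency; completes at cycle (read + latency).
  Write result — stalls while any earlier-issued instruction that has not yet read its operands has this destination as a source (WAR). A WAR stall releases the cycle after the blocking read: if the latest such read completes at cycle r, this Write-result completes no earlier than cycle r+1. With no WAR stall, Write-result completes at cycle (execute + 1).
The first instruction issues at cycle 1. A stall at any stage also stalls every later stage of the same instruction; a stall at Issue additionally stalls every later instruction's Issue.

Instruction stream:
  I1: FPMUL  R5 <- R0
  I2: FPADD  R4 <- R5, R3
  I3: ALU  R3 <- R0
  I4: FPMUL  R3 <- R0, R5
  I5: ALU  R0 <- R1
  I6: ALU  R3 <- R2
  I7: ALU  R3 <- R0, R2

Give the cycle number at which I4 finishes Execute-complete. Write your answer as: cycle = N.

cycle = 17

c1: issue I1 (FPMUL)
c2: I1 read-ops, issue I2 (FPADD)
c3: issue I3 (ALU)
c4: I3 read-ops
c5: I3 finished on ALU
c7: I1 finished on FPMUL
c8: I1→R5
c9: I2 read-ops
c10: I3→R3
c11: issue I4 (FPMUL)
c12: I2 finished on FPADD, I4 read-ops, issue I5 (ALU)
c13: I2→R4, I5 read-ops
c14: I5 finished on ALU
c15: I5→R0
c17: I4 finished on FPMUL
c18: I4→R3
c19: issue I6 (ALU)
c20: I6 read-ops
c21: I6 finished on ALU
c22: I6→R3
c23: issue I7 (ALU)
c24: I7 read-ops
c25: I7 finished on ALU
c26: I7→R3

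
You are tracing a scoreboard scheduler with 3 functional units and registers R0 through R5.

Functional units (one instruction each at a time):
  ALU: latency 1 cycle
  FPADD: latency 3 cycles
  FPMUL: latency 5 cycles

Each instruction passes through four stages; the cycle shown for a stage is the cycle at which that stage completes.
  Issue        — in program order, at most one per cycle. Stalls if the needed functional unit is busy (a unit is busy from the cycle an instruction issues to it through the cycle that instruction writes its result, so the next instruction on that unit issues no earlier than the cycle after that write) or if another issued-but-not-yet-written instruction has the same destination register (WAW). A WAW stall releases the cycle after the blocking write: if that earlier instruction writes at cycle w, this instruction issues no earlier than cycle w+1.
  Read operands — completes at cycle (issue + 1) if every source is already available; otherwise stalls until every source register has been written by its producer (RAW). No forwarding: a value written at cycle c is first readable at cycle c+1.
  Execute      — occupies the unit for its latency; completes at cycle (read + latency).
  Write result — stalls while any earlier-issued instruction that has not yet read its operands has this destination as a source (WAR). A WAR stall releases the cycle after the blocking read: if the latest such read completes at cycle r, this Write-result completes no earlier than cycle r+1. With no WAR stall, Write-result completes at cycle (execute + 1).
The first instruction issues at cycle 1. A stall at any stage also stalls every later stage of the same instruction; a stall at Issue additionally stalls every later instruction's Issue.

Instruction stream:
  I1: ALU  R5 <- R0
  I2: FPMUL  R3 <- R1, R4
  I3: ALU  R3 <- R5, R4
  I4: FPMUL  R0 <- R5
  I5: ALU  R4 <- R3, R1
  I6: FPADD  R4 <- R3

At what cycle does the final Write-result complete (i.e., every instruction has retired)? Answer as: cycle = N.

c1: issue I1 (ALU)
c2: I1 read-ops · issue I2 (FPMUL)
c3: I1 finished on ALU · I2 read-ops
c4: I1→R5
c8: I2 finished on FPMUL
c9: I2→R3
c10: issue I3 (ALU)
c11: I3 read-ops · issue I4 (FPMUL)
c12: I3 finished on ALU · I4 read-ops
c13: I3→R3
c14: issue I5 (ALU)
c15: I5 read-ops
c16: I5 finished on ALU
c17: I4 finished on FPMUL · I5→R4
c18: I4→R0 · issue I6 (FPADD)
c19: I6 read-ops
c22: I6 finished on FPADD
c23: I6→R4

cycle = 23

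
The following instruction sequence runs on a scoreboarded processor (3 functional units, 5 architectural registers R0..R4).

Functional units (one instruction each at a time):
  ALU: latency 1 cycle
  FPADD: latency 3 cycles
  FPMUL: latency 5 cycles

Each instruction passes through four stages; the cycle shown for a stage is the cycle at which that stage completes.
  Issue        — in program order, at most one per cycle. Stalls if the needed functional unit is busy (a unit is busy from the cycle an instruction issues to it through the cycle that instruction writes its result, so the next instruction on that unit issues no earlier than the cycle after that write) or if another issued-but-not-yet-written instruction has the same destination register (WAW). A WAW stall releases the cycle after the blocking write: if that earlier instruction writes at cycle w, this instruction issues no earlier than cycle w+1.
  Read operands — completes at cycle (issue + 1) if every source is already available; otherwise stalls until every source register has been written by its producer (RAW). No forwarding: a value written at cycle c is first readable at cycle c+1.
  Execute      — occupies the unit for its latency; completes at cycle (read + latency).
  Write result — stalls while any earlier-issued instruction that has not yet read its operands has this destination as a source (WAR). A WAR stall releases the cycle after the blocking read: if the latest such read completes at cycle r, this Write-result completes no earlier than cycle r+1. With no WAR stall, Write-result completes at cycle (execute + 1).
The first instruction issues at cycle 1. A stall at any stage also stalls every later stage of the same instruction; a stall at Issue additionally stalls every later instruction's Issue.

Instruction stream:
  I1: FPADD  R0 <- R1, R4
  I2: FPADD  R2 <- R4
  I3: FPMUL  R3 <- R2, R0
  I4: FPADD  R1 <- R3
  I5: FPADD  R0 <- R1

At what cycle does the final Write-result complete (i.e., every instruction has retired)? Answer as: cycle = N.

t=1  issue I1 (FPADD)
t=2  I1 read-ops
t=5  I1 finished on FPADD
t=6  I1→R0
t=7  issue I2 (FPADD)
t=8  I2 read-ops · issue I3 (FPMUL)
t=11  I2 finished on FPADD
t=12  I2→R2
t=13  I3 read-ops · issue I4 (FPADD)
t=18  I3 finished on FPMUL
t=19  I3→R3
t=20  I4 read-ops
t=23  I4 finished on FPADD
t=24  I4→R1
t=25  issue I5 (FPADD)
t=26  I5 read-ops
t=29  I5 finished on FPADD
t=30  I5→R0

cycle = 30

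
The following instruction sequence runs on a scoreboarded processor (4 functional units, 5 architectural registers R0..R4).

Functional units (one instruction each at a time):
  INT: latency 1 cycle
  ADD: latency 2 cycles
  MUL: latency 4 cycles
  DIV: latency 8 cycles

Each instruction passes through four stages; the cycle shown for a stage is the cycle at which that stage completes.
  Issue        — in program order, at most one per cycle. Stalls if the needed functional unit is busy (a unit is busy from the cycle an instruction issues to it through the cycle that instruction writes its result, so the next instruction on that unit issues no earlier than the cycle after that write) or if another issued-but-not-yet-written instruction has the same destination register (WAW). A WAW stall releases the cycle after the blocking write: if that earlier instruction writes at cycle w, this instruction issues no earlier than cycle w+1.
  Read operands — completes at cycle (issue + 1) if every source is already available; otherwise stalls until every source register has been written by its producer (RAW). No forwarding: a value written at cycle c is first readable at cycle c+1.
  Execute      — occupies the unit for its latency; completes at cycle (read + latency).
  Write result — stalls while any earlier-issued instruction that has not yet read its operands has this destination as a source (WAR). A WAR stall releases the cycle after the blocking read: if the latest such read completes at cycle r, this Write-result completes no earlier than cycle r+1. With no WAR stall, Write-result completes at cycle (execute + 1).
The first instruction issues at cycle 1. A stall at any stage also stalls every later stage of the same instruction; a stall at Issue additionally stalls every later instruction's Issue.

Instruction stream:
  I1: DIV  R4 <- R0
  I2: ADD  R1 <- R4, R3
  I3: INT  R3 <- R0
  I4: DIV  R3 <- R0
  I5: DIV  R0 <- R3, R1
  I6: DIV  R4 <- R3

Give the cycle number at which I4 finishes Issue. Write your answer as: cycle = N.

cycle = 14

1) issue 1, read 2, done 10, write 11
2) issue 2, read 12, done 14, write 15  <RAW R4: wait I1 write@11>
3) issue 3, read 4, done 5, write 13  <WAR R3: wait I2 read@12>
4) issue 14, read 15, done 23, write 24  <WAW R3: wait I3 write@13>
5) issue 25, read 26, done 34, write 35  <struct: DIV busy until I4 writes@24>
6) issue 36, read 37, done 45, write 46  <struct: DIV busy until I5 writes@35>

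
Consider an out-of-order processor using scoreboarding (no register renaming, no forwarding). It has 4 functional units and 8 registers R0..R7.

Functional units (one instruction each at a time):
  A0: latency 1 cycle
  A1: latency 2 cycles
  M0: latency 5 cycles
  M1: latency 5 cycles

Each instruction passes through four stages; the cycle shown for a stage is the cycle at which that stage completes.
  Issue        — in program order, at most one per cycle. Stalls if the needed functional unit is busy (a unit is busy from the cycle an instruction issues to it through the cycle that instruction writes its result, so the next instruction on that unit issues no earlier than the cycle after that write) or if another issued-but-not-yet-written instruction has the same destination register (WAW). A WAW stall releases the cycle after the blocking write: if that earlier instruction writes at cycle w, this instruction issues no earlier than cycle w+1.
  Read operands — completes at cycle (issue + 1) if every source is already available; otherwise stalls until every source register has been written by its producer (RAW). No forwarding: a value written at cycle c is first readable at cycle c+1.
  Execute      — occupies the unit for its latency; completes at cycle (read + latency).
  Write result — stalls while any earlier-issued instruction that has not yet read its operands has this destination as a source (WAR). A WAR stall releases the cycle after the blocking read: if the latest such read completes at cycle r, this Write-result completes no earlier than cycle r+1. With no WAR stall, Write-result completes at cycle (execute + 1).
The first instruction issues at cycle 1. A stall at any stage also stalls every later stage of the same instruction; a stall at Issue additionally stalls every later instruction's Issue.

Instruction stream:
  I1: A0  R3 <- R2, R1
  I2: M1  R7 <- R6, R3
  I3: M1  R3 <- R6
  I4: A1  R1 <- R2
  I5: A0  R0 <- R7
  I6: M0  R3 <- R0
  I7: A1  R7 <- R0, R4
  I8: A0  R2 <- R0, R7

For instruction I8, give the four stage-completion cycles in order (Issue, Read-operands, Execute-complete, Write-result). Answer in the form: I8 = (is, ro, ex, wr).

I8 = (22, 26, 27, 28)

cycle 1: I1→A0
cycle 2: I1 RO · I2→M1
cycle 3: I1 EX
cycle 4: I1 WR R3
cycle 5: I2 RO
cycle 10: I2 EX
cycle 11: I2 WR R7
cycle 12: I3→M1
cycle 13: I3 RO · I4→A1
cycle 14: I4 RO · I5→A0
cycle 15: I5 RO
cycle 16: I4 EX · I5 EX
cycle 17: I4 WR R1 · I5 WR R0
cycle 18: I3 EX
cycle 19: I3 WR R3
cycle 20: I6→M0
cycle 21: I6 RO · I7→A1
cycle 22: I7 RO · I8→A0
cycle 24: I7 EX
cycle 25: I7 WR R7
cycle 26: I6 EX · I8 RO
cycle 27: I6 WR R3 · I8 EX
cycle 28: I8 WR R2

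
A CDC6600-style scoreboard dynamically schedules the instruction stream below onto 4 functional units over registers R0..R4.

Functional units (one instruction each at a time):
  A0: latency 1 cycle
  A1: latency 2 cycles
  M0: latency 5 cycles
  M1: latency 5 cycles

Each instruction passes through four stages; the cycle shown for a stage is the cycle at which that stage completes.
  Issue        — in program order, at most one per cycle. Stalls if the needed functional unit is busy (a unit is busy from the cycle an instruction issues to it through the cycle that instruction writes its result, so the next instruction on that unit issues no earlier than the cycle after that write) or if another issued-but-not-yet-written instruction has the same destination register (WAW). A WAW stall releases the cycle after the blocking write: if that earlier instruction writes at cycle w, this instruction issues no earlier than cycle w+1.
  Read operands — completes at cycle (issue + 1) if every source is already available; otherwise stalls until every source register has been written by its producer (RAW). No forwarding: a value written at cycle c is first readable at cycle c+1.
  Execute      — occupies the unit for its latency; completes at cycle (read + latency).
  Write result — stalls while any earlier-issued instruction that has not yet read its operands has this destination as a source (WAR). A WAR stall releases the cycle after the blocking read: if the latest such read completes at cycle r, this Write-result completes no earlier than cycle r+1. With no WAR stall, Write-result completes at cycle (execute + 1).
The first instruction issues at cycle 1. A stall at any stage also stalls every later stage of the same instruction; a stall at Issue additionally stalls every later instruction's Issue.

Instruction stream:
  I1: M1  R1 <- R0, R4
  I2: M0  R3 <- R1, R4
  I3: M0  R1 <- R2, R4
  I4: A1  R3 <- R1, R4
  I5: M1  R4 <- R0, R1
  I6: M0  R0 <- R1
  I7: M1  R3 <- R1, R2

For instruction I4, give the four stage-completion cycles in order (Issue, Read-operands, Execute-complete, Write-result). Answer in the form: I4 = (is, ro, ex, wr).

I4 = (17, 24, 26, 27)

cycle 1: issue I1 (M1)
cycle 2: I1 read-ops; issue I2 (M0)
cycle 7: I1 finished on M1
cycle 8: I1→R1
cycle 9: I2 read-ops
cycle 14: I2 finished on M0
cycle 15: I2→R3
cycle 16: issue I3 (M0)
cycle 17: I3 read-ops; issue I4 (A1)
cycle 18: issue I5 (M1)
cycle 22: I3 finished on M0
cycle 23: I3→R1
cycle 24: I4 read-ops; I5 read-ops; issue I6 (M0)
cycle 25: I6 read-ops
cycle 26: I4 finished on A1
cycle 27: I4→R3
cycle 29: I5 finished on M1
cycle 30: I5→R4; I6 finished on M0
cycle 31: I6→R0; issue I7 (M1)
cycle 32: I7 read-ops
cycle 37: I7 finished on M1
cycle 38: I7→R3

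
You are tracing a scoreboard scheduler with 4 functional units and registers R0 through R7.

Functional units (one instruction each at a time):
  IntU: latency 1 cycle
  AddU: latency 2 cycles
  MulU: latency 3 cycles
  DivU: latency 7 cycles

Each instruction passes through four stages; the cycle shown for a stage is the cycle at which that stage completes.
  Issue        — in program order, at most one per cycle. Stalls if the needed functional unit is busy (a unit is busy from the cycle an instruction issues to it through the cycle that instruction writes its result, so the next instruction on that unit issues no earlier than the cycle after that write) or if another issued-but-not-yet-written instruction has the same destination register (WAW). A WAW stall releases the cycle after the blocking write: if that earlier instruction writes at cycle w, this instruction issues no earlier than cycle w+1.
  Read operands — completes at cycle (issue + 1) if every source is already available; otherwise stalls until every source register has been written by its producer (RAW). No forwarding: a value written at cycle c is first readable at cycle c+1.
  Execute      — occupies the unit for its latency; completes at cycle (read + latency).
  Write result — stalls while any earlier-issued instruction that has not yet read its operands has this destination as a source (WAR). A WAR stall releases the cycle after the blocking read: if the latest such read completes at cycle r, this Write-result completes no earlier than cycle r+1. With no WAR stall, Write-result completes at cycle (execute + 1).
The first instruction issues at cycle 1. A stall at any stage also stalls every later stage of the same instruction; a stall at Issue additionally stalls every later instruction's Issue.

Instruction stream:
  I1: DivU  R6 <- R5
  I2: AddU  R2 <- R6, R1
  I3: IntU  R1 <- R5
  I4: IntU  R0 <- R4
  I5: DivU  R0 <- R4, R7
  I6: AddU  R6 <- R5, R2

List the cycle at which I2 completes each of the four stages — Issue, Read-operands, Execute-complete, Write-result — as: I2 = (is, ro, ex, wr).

I1: IS=1 RO=2 EX=9 WR=10
I2: IS=2 RO=11 EX=13 WR=14  [RAW R6: wait I1 write@10]
I3: IS=3 RO=4 EX=5 WR=12  [WAR R1: wait I2 read@11]
I4: IS=13 RO=14 EX=15 WR=16  [struct: IntU busy until I3 writes@12]
I5: IS=17 RO=18 EX=25 WR=26  [WAW R0: wait I4 write@16]
I6: IS=18 RO=19 EX=21 WR=22

I2 = (2, 11, 13, 14)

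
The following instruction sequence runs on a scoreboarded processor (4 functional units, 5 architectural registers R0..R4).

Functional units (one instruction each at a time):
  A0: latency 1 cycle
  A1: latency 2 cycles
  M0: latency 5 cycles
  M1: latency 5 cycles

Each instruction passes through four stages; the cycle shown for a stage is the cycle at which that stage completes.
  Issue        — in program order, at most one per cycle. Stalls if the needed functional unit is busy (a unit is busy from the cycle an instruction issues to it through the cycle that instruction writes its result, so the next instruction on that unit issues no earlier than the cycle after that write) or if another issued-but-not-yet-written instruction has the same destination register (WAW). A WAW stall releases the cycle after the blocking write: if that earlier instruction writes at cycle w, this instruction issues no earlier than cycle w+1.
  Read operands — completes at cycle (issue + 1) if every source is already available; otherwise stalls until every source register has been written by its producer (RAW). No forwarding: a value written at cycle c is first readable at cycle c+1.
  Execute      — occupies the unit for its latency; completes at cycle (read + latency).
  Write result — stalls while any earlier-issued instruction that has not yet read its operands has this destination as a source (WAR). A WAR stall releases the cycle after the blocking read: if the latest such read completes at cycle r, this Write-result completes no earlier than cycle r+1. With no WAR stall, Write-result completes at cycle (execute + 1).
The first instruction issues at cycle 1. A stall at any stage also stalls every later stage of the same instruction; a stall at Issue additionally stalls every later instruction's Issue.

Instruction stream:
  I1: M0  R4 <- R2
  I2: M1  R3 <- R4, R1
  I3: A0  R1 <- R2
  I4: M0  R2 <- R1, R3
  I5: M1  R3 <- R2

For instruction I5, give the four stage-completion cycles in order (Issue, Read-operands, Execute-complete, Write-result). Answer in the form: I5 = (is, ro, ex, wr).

cycle 1: I1 dispatched to M0
cycle 2: I1 operands ready | I2 dispatched to M1
cycle 3: I3 dispatched to A0
cycle 4: I3 operands ready
cycle 5: I3 complete
cycle 7: I1 complete
cycle 8: R4←I1
cycle 9: I2 operands ready | I4 dispatched to M0
cycle 10: R1←I3
cycle 14: I2 complete
cycle 15: R3←I2
cycle 16: I4 operands ready | I5 dispatched to M1
cycle 21: I4 complete
cycle 22: R2←I4
cycle 23: I5 operands ready
cycle 28: I5 complete
cycle 29: R3←I5

I5 = (16, 23, 28, 29)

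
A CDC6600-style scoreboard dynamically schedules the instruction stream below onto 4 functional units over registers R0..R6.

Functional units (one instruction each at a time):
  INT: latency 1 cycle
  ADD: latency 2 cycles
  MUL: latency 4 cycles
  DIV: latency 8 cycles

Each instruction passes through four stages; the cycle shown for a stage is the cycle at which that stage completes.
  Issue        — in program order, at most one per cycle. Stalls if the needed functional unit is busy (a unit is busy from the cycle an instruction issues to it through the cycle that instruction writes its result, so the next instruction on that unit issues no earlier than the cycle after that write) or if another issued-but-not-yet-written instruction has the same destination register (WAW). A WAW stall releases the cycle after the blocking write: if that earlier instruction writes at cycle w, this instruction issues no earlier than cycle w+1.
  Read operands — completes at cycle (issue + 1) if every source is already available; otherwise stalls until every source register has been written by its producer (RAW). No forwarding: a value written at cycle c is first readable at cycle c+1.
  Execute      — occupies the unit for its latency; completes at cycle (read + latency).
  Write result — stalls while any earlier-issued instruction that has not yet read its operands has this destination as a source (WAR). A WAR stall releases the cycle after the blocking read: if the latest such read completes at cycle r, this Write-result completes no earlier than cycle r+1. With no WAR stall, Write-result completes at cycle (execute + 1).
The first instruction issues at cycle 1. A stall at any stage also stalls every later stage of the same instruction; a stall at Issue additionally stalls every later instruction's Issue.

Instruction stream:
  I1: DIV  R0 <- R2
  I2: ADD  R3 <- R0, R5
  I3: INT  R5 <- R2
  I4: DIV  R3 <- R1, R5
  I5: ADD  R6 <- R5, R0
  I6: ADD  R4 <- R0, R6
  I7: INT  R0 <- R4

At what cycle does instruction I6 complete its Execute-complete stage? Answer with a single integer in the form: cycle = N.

[1] issue I1 (DIV)
[2] I1 read-ops; issue I2 (ADD)
[3] issue I3 (INT)
[4] I3 read-ops
[5] I3 finished on INT
[10] I1 finished on DIV
[11] I1→R0
[12] I2 read-ops
[13] I3→R5
[14] I2 finished on ADD
[15] I2→R3
[16] issue I4 (DIV)
[17] I4 read-ops; issue I5 (ADD)
[18] I5 read-ops
[20] I5 finished on ADD
[21] I5→R6
[22] issue I6 (ADD)
[23] I6 read-ops; issue I7 (INT)
[25] I4 finished on DIV; I6 finished on ADD
[26] I4→R3; I6→R4
[27] I7 read-ops
[28] I7 finished on INT
[29] I7→R0

cycle = 25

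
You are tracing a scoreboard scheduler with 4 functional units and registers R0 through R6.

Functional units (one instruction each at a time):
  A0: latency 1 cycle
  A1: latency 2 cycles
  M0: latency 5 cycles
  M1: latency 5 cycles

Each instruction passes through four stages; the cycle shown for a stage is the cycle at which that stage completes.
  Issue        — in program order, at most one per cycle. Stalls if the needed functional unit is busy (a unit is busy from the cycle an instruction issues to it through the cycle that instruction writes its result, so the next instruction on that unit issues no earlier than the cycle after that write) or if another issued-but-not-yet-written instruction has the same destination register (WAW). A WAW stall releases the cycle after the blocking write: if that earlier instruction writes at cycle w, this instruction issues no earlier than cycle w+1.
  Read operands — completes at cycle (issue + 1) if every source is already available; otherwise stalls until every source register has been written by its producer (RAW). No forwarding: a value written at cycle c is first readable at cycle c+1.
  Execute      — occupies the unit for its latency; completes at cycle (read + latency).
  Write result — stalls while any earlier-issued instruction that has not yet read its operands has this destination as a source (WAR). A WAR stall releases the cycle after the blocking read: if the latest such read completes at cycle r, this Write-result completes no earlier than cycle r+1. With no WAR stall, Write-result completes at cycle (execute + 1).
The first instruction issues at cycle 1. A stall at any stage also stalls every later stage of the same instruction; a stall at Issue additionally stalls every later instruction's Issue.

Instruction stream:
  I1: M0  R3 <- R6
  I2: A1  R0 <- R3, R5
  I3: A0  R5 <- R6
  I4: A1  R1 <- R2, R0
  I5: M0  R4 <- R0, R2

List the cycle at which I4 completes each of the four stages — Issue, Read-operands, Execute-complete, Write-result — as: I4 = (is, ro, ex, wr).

I1 -> (1, 2, 7, 8)
I2 -> (2, 9, 11, 12)  // RAW R3: wait I1 write@8
I3 -> (3, 4, 5, 10)  // WAR R5: wait I2 read@9
I4 -> (13, 14, 16, 17)  // struct: A1 busy until I2 writes@12
I5 -> (14, 15, 20, 21)

I4 = (13, 14, 16, 17)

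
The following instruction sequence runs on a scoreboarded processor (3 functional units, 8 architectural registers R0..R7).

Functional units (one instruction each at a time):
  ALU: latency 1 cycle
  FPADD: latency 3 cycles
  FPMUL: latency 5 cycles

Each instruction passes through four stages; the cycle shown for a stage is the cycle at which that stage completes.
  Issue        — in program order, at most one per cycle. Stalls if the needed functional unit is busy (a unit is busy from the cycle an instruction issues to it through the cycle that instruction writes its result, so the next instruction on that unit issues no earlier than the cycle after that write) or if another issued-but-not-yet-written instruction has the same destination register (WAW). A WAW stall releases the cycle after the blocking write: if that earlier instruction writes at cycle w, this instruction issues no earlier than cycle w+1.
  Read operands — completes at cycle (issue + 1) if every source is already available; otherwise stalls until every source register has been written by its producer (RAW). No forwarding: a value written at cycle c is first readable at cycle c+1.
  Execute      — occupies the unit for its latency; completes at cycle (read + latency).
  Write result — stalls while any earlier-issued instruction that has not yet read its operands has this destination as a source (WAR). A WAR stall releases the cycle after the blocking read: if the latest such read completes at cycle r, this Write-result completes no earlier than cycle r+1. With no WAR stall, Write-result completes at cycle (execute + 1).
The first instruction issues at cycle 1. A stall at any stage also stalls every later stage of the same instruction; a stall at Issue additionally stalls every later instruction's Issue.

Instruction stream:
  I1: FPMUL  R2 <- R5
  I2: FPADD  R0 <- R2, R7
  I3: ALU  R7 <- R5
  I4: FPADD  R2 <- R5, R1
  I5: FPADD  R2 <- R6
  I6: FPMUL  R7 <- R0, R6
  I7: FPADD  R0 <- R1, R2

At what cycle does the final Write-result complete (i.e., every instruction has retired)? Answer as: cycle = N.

cycle = 31

[1] I1→FPMUL
[2] I1 RO; I2→FPADD
[3] I3→ALU
[4] I3 RO
[5] I3 EX
[7] I1 EX
[8] I1 WR R2
[9] I2 RO
[10] I3 WR R7
[12] I2 EX
[13] I2 WR R0
[14] I4→FPADD
[15] I4 RO
[18] I4 EX
[19] I4 WR R2
[20] I5→FPADD
[21] I5 RO; I6→FPMUL
[22] I6 RO
[24] I5 EX
[25] I5 WR R2
[26] I7→FPADD
[27] I6 EX; I7 RO
[28] I6 WR R7
[30] I7 EX
[31] I7 WR R0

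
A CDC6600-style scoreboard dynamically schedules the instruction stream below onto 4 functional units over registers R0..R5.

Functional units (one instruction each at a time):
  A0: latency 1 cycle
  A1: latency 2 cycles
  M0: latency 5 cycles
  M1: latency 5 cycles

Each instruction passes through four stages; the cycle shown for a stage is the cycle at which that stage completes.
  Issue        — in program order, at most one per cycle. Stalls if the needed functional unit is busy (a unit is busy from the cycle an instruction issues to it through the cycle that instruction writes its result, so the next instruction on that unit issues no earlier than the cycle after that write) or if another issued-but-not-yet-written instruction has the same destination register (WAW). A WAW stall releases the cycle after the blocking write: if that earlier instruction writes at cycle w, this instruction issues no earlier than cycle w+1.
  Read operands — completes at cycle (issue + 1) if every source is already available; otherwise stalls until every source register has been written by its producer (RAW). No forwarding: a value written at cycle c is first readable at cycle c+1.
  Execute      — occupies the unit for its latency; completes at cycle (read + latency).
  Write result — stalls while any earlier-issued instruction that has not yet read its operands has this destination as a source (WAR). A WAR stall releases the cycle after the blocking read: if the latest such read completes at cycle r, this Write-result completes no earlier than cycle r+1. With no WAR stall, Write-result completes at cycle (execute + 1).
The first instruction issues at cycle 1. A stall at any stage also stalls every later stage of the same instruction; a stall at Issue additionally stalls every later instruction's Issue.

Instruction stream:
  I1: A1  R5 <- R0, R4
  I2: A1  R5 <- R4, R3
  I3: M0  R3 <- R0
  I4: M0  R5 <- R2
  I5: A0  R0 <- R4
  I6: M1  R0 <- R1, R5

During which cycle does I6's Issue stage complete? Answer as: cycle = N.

cycle = 20

I1: IS=1 RO=2 EX=4 WR=5
I2: IS=6 RO=7 EX=9 WR=10  [struct: A1 busy until I1 writes@5]
I3: IS=7 RO=8 EX=13 WR=14
I4: IS=15 RO=16 EX=21 WR=22  [struct: M0 busy until I3 writes@14]
I5: IS=16 RO=17 EX=18 WR=19
I6: IS=20 RO=23 EX=28 WR=29  [WAW R0: wait I5 write@19; RAW R5: wait I4 write@22]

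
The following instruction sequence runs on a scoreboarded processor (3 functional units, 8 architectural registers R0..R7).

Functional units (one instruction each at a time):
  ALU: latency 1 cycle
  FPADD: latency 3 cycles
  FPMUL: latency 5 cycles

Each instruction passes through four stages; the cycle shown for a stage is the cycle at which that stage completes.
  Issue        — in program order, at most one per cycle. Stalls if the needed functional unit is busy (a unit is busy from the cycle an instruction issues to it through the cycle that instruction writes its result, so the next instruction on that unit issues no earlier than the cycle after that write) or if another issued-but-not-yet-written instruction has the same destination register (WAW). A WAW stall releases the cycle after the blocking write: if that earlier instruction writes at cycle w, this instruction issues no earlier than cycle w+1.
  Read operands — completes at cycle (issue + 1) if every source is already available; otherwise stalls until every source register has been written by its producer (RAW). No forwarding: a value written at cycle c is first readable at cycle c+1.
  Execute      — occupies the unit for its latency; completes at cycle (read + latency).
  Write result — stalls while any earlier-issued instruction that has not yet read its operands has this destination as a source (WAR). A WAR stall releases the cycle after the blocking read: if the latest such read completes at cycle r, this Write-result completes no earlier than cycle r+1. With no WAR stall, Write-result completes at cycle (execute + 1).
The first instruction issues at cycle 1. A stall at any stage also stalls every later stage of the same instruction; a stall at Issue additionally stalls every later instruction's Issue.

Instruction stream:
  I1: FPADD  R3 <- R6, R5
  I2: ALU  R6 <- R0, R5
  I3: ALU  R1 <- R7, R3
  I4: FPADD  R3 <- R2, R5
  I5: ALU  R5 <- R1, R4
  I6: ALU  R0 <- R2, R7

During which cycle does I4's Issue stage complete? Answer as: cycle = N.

c1: issue I1 (FPADD)
c2: I1 read-ops | issue I2 (ALU)
c3: I2 read-ops
c4: I2 finished on ALU
c5: I1 finished on FPADD | I2→R6
c6: I1→R3 | issue I3 (ALU)
c7: I3 read-ops | issue I4 (FPADD)
c8: I3 finished on ALU | I4 read-ops
c9: I3→R1
c10: issue I5 (ALU)
c11: I4 finished on FPADD | I5 read-ops
c12: I4→R3 | I5 finished on ALU
c13: I5→R5
c14: issue I6 (ALU)
c15: I6 read-ops
c16: I6 finished on ALU
c17: I6→R0

cycle = 7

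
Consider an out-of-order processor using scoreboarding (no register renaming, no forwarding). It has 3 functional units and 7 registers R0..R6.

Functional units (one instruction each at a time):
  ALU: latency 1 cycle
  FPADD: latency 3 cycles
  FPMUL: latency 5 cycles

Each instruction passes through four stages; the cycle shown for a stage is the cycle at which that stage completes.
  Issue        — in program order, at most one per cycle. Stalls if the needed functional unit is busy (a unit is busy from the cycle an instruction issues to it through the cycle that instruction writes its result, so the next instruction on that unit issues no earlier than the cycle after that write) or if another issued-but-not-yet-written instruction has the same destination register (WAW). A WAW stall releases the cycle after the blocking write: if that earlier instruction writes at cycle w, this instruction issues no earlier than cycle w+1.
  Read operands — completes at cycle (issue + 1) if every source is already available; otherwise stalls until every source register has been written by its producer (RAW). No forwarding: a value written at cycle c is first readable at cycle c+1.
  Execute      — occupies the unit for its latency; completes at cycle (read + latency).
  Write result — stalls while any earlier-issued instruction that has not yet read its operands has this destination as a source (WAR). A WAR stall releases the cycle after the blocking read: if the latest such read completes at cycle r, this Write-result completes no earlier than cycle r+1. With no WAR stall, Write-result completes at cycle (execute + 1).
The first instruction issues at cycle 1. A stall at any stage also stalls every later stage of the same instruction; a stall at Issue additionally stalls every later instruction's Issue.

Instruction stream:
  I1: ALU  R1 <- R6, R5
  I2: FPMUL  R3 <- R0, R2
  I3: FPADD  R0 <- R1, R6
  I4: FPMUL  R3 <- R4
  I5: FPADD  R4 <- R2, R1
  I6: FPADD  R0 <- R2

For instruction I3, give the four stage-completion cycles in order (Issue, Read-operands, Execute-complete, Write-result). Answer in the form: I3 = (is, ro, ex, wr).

[1] issue I1 (ALU)
[2] I1 read-ops, issue I2 (FPMUL)
[3] I1 finished on ALU, I2 read-ops, issue I3 (FPADD)
[4] I1→R1
[5] I3 read-ops
[8] I2 finished on FPMUL, I3 finished on FPADD
[9] I2→R3, I3→R0
[10] issue I4 (FPMUL)
[11] I4 read-ops, issue I5 (FPADD)
[12] I5 read-ops
[15] I5 finished on FPADD
[16] I4 finished on FPMUL, I5→R4
[17] I4→R3, issue I6 (FPADD)
[18] I6 read-ops
[21] I6 finished on FPADD
[22] I6→R0

I3 = (3, 5, 8, 9)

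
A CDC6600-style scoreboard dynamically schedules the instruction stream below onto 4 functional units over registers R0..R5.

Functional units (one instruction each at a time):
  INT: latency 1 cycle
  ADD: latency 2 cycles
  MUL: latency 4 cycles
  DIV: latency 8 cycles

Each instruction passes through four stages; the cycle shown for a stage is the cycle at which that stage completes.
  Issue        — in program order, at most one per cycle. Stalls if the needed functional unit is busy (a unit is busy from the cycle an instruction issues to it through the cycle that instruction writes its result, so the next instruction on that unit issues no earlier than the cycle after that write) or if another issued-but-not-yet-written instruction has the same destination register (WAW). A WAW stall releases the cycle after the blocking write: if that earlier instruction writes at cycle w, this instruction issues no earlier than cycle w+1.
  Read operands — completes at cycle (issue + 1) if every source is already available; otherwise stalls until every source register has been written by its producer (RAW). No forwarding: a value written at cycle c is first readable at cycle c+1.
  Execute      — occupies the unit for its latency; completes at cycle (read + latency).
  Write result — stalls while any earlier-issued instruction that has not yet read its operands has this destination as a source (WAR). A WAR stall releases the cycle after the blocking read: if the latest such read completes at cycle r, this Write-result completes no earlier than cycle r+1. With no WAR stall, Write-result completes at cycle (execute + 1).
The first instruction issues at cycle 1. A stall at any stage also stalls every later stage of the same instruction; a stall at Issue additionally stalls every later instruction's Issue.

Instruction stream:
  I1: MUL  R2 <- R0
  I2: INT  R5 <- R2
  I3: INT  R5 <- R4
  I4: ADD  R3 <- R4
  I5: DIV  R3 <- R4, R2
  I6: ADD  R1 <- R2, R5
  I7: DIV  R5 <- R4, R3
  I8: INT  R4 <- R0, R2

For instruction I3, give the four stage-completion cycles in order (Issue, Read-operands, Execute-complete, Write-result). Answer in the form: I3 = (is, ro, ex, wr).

cycle 1: I1→MUL
cycle 2: I1 RO · I2→INT
cycle 6: I1 EX
cycle 7: I1 WR R2
cycle 8: I2 RO
cycle 9: I2 EX
cycle 10: I2 WR R5
cycle 11: I3→INT
cycle 12: I3 RO · I4→ADD
cycle 13: I3 EX · I4 RO
cycle 14: I3 WR R5
cycle 15: I4 EX
cycle 16: I4 WR R3
cycle 17: I5→DIV
cycle 18: I5 RO · I6→ADD
cycle 19: I6 RO
cycle 21: I6 EX
cycle 22: I6 WR R1
cycle 26: I5 EX
cycle 27: I5 WR R3
cycle 28: I7→DIV
cycle 29: I7 RO · I8→INT
cycle 30: I8 RO
cycle 31: I8 EX
cycle 32: I8 WR R4
cycle 37: I7 EX
cycle 38: I7 WR R5

I3 = (11, 12, 13, 14)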